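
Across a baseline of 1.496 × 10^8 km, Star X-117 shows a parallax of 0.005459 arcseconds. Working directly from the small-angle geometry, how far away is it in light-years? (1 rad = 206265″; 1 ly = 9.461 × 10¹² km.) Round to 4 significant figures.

597.5 ly

θ = 0.005459″ = 0.005459/206265 = 2.6466 × 10^-8 rad.
d = B/θ = (1.496 × 10^8) / (2.6466 × 10^-8) = 5.6525 × 10^15 km = (5.6525 × 10^15) / (9.461 × 10^12) ly = 597.45 ly.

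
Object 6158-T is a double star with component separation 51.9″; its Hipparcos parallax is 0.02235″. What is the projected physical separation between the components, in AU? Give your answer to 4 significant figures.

2322 AU

d = 1/p = 1/0.02235″ = 44.743 pc.
At distance d (pc), an angle of θ arcsec spans θ·d AU: s = 51.9 × 44.743 = 2322.2 AU.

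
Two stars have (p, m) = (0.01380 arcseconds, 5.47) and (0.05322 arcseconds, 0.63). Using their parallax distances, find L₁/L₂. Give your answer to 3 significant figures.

d₁ = 1/p₁ = 1/0.01380″ = 72.464 pc; d₂ = 1/p₂ = 1/0.05322″ = 18.79 pc.
M₁ = m₁ − 5 log₁₀ d₁ + 5 = 5.47 − 9.3006 + 5 = 1.1694.
M₂ = 0.63 − 6.3696 + 5 = -0.7396.
L₁/L₂ = 10^(0.4(M₂ − M₁)) = 10^(0.4 × (-1.9090)) = 10^(-0.76360) = 0.17235.

L₁/L₂ = 0.172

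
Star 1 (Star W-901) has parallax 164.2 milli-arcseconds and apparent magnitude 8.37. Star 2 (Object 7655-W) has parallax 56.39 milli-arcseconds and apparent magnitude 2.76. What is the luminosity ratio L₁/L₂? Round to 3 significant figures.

L₁/L₂ = 0.000672

d₁ = 1/p₁ = 1/0.1642″ = 6.0901 pc; d₂ = 1/p₂ = 1/0.05639″ = 17.734 pc.
M₁ = m₁ − 5 log₁₀ d₁ + 5 = 8.37 − 3.9231 + 5 = 9.4469.
M₂ = 2.76 − 6.2440 + 5 = 1.5160.
L₁/L₂ = 10^(0.4(M₂ − M₁)) = 10^(0.4 × (-7.9309)) = 10^(-3.17236) = 0.00067242.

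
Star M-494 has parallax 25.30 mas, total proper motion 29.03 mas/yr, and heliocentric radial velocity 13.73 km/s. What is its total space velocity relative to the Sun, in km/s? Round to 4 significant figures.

14.77 km/s

d = 1/p = 1/0.02530″ = 39.526 pc.
μ = 29.03 mas/yr = 0.02903 ″/yr.
v_t = 4.740 μ d = 4.740 × 0.02903 × 39.526 = 5.4389 km/s.
v = √(v_r² + v_t²) = √(13.73² + 5.4389²) = √218.095 = 14.768 km/s.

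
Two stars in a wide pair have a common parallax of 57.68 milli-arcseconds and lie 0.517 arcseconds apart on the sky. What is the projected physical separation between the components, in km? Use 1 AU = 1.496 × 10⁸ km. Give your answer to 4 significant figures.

d = 1/p = 1/0.05768″ = 17.337 pc.
At distance d (pc), an angle of θ arcsec spans θ·d AU: s = 0.517 × 17.337 = 8.9632 AU.
= 8.9632 × 1.496 × 10⁸ km = 1.3409 × 10^9 km.

1.341 × 10^9 km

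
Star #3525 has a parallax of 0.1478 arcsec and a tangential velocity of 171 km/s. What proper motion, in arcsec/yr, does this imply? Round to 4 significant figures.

5.332 arcsec/yr

d = 1/p = 1/0.1478″ = 6.7659 pc.
μ = v_t / (4.74 d) = 171 / (4.74 × 6.7659) = 171 / 32.07 = 5.3321 ″/yr.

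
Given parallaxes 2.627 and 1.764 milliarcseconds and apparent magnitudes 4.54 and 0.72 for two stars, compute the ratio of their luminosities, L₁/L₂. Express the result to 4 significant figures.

d₁ = 1/p₁ = 1/0.002627″ = 380.66 pc; d₂ = 1/p₂ = 1/0.001764″ = 566.89 pc.
M₁ = m₁ − 5 log₁₀ d₁ + 5 = 4.54 − 12.9027 + 5 = -3.3627.
M₂ = 0.72 − 13.7675 + 5 = -8.0475.
L₁/L₂ = 10^(0.4(M₂ − M₁)) = 10^(0.4 × (-4.6848)) = 10^(-1.87392) = 0.013368.

L₁/L₂ = 0.01337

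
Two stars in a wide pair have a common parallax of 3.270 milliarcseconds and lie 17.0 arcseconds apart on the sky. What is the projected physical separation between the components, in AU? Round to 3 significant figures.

5200 AU

d = 1/p = 1/0.003270″ = 305.81 pc.
At distance d (pc), an angle of θ arcsec spans θ·d AU: s = 17.0 × 305.81 = 5198.8 AU.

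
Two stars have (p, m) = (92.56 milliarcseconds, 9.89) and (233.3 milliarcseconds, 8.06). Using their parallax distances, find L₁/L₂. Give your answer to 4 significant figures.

d₁ = 1/p₁ = 1/0.09256″ = 10.804 pc; d₂ = 1/p₂ = 1/0.2333″ = 4.2863 pc.
M₁ = m₁ − 5 log₁₀ d₁ + 5 = 9.89 − 5.1679 + 5 = 9.7221.
M₂ = 8.06 − 3.1604 + 5 = 9.8996.
L₁/L₂ = 10^(0.4(M₂ − M₁)) = 10^(0.4 × 0.1775) = 10^0.07100 = 1.1776.

L₁/L₂ = 1.178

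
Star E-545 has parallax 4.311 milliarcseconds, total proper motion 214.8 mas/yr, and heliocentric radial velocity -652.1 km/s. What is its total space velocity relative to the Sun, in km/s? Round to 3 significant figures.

694 km/s

d = 1/p = 1/0.004311″ = 231.96 pc.
μ = 214.8 mas/yr = 0.2148 ″/yr.
v_t = 4.740 μ d = 4.740 × 0.2148 × 231.96 = 236.17 km/s.
v = √(v_r² + v_t²) = √((-652.1)² + 236.17²) = √481011 = 693.55 km/s.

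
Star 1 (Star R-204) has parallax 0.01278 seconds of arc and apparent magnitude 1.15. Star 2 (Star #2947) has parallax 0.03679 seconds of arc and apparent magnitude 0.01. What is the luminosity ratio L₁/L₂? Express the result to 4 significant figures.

d₁ = 1/p₁ = 1/0.01278″ = 78.247 pc; d₂ = 1/p₂ = 1/0.03679″ = 27.181 pc.
M₁ = m₁ − 5 log₁₀ d₁ + 5 = 1.15 − 9.4673 + 5 = -3.3173.
M₂ = 0.01 − 7.1713 + 5 = -2.1613.
L₁/L₂ = 10^(0.4(M₂ − M₁)) = 10^(0.4 × 1.1560) = 10^0.46240 = 2.9.

L₁/L₂ = 2.900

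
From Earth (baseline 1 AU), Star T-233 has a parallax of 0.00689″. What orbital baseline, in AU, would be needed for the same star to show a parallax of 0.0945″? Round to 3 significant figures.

13.7 AU

Parallax scales linearly with baseline: p ∝ B, so B = p_target / p_Earth × 1 AU.
B = 0.0945 / 0.00689 = 13.716 AU.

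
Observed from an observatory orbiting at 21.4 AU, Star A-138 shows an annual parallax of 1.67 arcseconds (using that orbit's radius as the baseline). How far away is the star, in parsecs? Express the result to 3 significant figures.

With baseline B (in AU) and parallax p (in arcsec), d = B/p parsecs.
d = 21.4 / 1.67 = 12.814 pc.

12.8 pc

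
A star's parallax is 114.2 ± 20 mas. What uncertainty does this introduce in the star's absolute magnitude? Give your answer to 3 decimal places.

σ_M = 0.380 mag

M = m − 5 log₁₀ d + 5 = m + 5 log₁₀ p + 5, so ∂M/∂p = 5/(p ln 10).
σ_M = (5/ln 10) · (σ_p/p) = 2.1715 × 20/114.2 = 2.1715 × 0.17513 = 0.38029.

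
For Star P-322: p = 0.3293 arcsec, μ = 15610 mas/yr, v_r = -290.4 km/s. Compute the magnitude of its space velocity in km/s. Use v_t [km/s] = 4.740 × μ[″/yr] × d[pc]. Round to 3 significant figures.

367 km/s

d = 1/p = 1/0.3293″ = 3.0367 pc.
μ = 15610 mas/yr = 15.61 ″/yr.
v_t = 4.740 μ d = 4.740 × 15.61 × 3.0367 = 224.69 km/s.
v = √(v_r² + v_t²) = √((-290.4)² + 224.69²) = √134818 = 367.18 km/s.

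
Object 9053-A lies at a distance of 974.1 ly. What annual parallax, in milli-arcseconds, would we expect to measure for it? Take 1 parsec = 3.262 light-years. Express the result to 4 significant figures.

d = 974.1 ly ÷ 3.262 = 298.62 pc.
p = 1/d = 1/298.62 = 0.0033487 arcsec.
= 0.0033487 × 1000 = 3.3487 mas.

3.349 mas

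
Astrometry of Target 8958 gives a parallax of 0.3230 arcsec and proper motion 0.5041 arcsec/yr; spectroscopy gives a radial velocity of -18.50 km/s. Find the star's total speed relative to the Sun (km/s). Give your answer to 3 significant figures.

19.9 km/s

d = 1/p = 1/0.3230″ = 3.096 pc.
v_t = 4.740 μ d = 4.740 × 0.5041 × 3.096 = 7.3977 km/s.
v = √(v_r² + v_t²) = √((-18.50)² + 7.3977²) = √396.976 = 19.924 km/s.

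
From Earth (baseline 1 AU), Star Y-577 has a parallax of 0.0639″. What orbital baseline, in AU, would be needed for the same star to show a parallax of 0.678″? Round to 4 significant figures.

10.61 AU

Parallax scales linearly with baseline: p ∝ B, so B = p_target / p_Earth × 1 AU.
B = 0.678 / 0.0639 = 10.61 AU.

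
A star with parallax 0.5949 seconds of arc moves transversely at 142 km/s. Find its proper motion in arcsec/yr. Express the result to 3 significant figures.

d = 1/p = 1/0.5949″ = 1.681 pc.
μ = v_t / (4.74 d) = 142 / (4.74 × 1.681) = 142 / 7.9679 = 17.822 ″/yr.

17.8 arcsec/yr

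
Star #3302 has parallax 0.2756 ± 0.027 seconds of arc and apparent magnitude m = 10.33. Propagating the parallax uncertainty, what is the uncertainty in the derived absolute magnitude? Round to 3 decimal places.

σ_M = 0.213 mag

M = m − 5 log₁₀ d + 5 = m + 5 log₁₀ p + 5, so ∂M/∂p = 5/(p ln 10).
σ_M = (5/ln 10) · (σ_p/p) = 2.1715 × 0.027/0.2756 = 2.1715 × 0.097968 = 0.21274.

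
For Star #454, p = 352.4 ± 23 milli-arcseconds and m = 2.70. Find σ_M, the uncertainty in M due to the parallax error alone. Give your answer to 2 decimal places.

σ_M = 0.14 mag

M = m − 5 log₁₀ d + 5 = m + 5 log₁₀ p + 5, so ∂M/∂p = 5/(p ln 10).
σ_M = (5/ln 10) · (σ_p/p) = 2.1715 × 23/352.4 = 2.1715 × 0.065267 = 0.14173.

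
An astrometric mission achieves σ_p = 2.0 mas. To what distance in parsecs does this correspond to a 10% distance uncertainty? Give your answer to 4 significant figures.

50.00 pc

σ_d/d = σ_p/p, so the condition is σ_p/p ≤ 0.10, i.e. p ≥ σ_p/0.10.
p_min = 2.0/0.10 = 20 mas = 0.02 arcsec.
d_max = 1/p_min = 1/0.02 = 50 pc.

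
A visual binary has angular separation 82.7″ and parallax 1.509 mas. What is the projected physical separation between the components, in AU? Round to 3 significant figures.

d = 1/p = 1/0.001509″ = 662.69 pc.
At distance d (pc), an angle of θ arcsec spans θ·d AU: s = 82.7 × 662.69 = 54804 AU.

54800 AU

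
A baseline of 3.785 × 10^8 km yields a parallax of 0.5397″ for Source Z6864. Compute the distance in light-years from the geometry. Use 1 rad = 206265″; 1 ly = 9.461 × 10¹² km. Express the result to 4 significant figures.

θ = 0.5397″ = 0.5397/206265 = 2.6165 × 10^-6 rad.
d = B/θ = (3.785 × 10^8) / (2.6165 × 10^-6) = 1.4466 × 10^14 km = (1.4466 × 10^14) / (9.461 × 10^12) ly = 15.29 ly.

15.29 ly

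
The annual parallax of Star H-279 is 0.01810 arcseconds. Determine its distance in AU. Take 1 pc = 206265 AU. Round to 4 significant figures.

1.140 × 10^7 AU

d = 1/p = 1/0.01810 = 55.249 pc.
In AU: 55.249 × 206265 = 1.1396 × 10^7 AU.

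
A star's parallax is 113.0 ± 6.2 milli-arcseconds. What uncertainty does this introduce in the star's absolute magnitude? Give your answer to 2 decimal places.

M = m − 5 log₁₀ d + 5 = m + 5 log₁₀ p + 5, so ∂M/∂p = 5/(p ln 10).
σ_M = (5/ln 10) · (σ_p/p) = 2.1715 × 6.2/113.0 = 2.1715 × 0.054867 = 0.11914.

σ_M = 0.12 mag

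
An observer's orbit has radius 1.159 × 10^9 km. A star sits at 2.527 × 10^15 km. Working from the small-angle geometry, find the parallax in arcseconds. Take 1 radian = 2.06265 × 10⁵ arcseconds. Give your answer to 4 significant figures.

θ ≈ B/d = (1.159 × 10^9) / (2.527 × 10^15) = 4.5865 × 10^-7 rad.
In arcseconds: 4.5865 × 10^-7 × 206265 = 0.094603″.

0.09460 arcsec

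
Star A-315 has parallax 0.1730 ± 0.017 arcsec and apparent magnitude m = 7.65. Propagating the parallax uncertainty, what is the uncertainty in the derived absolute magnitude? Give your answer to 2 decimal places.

σ_M = 0.21 mag

M = m − 5 log₁₀ d + 5 = m + 5 log₁₀ p + 5, so ∂M/∂p = 5/(p ln 10).
σ_M = (5/ln 10) · (σ_p/p) = 2.1715 × 0.017/0.1730 = 2.1715 × 0.098266 = 0.21338.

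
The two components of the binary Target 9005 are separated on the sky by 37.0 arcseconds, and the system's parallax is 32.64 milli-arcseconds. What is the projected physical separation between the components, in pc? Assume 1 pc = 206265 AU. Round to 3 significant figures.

0.00550 pc

d = 1/p = 1/0.03264″ = 30.637 pc.
At distance d (pc), an angle of θ arcsec spans θ·d AU: s = 37.0 × 30.637 = 1133.6 AU.
= 1133.6 / 206265 = 0.0054958 pc.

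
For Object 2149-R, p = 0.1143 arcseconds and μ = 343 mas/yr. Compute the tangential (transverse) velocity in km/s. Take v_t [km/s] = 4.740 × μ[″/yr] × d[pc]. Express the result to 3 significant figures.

d = 1/p = 1/0.1143″ = 8.7489 pc.
μ = 343 mas/yr = 0.343 ″/yr.
v_t = 4.74 × μ × d = 4.74 × 0.343 × 8.7489 = 14.224 km/s.

14.2 km/s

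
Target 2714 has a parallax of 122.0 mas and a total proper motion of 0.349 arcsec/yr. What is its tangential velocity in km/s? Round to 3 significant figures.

d = 1/p = 1/0.1220″ = 8.1967 pc.
v_t = 4.74 × μ × d = 4.74 × 0.349 × 8.1967 = 13.559 km/s.

13.6 km/s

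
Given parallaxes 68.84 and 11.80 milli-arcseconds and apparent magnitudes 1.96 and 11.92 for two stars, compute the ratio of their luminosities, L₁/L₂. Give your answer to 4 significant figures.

L₁/L₂ = 283.2

d₁ = 1/p₁ = 1/0.06884″ = 14.526 pc; d₂ = 1/p₂ = 1/0.01180″ = 84.746 pc.
M₁ = m₁ − 5 log₁₀ d₁ + 5 = 1.96 − 5.8107 + 5 = 1.1493.
M₂ = 11.92 − 9.6406 + 5 = 7.2794.
L₁/L₂ = 10^(0.4(M₂ − M₁)) = 10^(0.4 × 6.1301) = 10^2.45204 = 283.17.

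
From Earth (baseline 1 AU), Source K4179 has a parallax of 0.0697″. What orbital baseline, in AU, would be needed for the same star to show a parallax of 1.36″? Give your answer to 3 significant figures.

Parallax scales linearly with baseline: p ∝ B, so B = p_target / p_Earth × 1 AU.
B = 1.36 / 0.0697 = 19.512 AU.

19.5 AU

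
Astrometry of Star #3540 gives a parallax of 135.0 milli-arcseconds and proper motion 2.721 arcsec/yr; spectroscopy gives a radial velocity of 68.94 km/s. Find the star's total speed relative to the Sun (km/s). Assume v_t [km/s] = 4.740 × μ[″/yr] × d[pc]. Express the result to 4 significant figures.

117.8 km/s

d = 1/p = 1/0.1350″ = 7.4074 pc.
v_t = 4.740 μ d = 4.740 × 2.721 × 7.4074 = 95.537 km/s.
v = √(v_r² + v_t²) = √(68.94² + 95.537²) = √13880 = 117.81 km/s.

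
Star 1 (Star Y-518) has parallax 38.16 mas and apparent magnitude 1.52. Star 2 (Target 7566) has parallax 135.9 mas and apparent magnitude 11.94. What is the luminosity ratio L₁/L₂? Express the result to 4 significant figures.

L₁/L₂ = 186700

d₁ = 1/p₁ = 1/0.03816″ = 26.205 pc; d₂ = 1/p₂ = 1/0.1359″ = 7.3584 pc.
M₁ = m₁ − 5 log₁₀ d₁ + 5 = 1.52 − 7.0919 + 5 = -0.5719.
M₂ = 11.94 − 4.3339 + 5 = 12.6061.
L₁/L₂ = 10^(0.4(M₂ − M₁)) = 10^(0.4 × 13.1780) = 10^5.27120 = 1.8672 × 10^5.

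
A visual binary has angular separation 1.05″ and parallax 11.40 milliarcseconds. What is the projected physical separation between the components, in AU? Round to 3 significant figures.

d = 1/p = 1/0.01140″ = 87.719 pc.
At distance d (pc), an angle of θ arcsec spans θ·d AU: s = 1.05 × 87.719 = 92.105 AU.

92.1 AU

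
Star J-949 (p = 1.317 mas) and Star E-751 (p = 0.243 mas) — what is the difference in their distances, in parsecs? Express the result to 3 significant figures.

3360 pc

d_A = 1/0.001317″ = 759.3 pc; d_B = 1/0.0002430″ = 4115.2 pc.
|d_B − d_A| = |4115.2 − 759.3| = 3355.9 pc.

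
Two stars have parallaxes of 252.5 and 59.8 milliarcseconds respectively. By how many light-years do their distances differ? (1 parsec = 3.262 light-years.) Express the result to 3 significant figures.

41.6 ly

d_A = 1/0.2525″ = 3.9604 pc; d_B = 1/0.05980″ = 16.722 pc.
|d_B − d_A| = |16.722 − 3.9604| = 12.762 pc = 12.762 × 3.262 ly = 41.63 ly.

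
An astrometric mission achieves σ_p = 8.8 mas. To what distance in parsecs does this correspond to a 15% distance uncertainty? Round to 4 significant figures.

σ_d/d = σ_p/p, so the condition is σ_p/p ≤ 0.15, i.e. p ≥ σ_p/0.15.
p_min = 8.8/0.15 = 58.667 mas = 0.058667 arcsec.
d_max = 1/p_min = 1/0.058667 = 17.045 pc.

17.05 pc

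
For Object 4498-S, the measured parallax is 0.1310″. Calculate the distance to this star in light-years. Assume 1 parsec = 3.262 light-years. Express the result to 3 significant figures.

d = 1/p = 1/0.1310 = 7.6336 pc.
In light-years: 7.6336 × 3.262 = 24.901 ly.

24.9 light years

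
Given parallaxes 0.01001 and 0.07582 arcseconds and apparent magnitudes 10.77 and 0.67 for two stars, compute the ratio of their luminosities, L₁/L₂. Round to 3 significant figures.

d₁ = 1/p₁ = 1/0.01001″ = 99.9 pc; d₂ = 1/p₂ = 1/0.07582″ = 13.189 pc.
M₁ = m₁ − 5 log₁₀ d₁ + 5 = 10.77 − 9.9978 + 5 = 5.7722.
M₂ = 0.67 − 5.6011 + 5 = 0.0689.
L₁/L₂ = 10^(0.4(M₂ − M₁)) = 10^(0.4 × (-5.7033)) = 10^(-2.28132) = 0.0052321.

L₁/L₂ = 0.00523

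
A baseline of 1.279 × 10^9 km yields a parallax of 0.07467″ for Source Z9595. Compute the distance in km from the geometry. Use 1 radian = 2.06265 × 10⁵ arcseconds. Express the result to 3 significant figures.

θ = 0.07467″ = 0.07467/206265 = 3.6201 × 10^-7 rad.
d = B/θ = (1.279 × 10^9) / (3.6201 × 10^-7) = 3.5331 × 10^15 km.

3.53 × 10^15 km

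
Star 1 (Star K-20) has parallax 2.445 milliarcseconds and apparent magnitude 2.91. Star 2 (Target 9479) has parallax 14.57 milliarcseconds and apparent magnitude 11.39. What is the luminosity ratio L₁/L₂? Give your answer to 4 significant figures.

d₁ = 1/p₁ = 1/0.002445″ = 409 pc; d₂ = 1/p₂ = 1/0.01457″ = 68.634 pc.
M₁ = m₁ − 5 log₁₀ d₁ + 5 = 2.91 − 13.0586 + 5 = -5.1486.
M₂ = 11.39 − 9.1827 + 5 = 7.2073.
L₁/L₂ = 10^(0.4(M₂ − M₁)) = 10^(0.4 × 12.3559) = 10^4.94236 = 87571.

L₁/L₂ = 87570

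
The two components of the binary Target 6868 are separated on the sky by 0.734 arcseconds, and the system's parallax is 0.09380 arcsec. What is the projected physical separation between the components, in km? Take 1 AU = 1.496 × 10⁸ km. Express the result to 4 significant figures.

d = 1/p = 1/0.09380″ = 10.661 pc.
At distance d (pc), an angle of θ arcsec spans θ·d AU: s = 0.734 × 10.661 = 7.8252 AU.
= 7.8252 × 1.496 × 10⁸ km = 1.1706 × 10^9 km.

1.171 × 10^9 km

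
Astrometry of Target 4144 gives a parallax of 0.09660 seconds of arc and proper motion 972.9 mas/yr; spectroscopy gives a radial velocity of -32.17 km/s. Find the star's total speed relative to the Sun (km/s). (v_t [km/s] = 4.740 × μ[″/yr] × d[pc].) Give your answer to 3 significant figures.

d = 1/p = 1/0.09660″ = 10.352 pc.
μ = 972.9 mas/yr = 0.9729 ″/yr.
v_t = 4.740 μ d = 4.740 × 0.9729 × 10.352 = 47.739 km/s.
v = √(v_r² + v_t²) = √((-32.17)² + 47.739²) = √3313.92 = 57.567 km/s.

57.6 km/s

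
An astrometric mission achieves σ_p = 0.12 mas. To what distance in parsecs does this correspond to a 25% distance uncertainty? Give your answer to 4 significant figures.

σ_d/d = σ_p/p, so the condition is σ_p/p ≤ 0.25, i.e. p ≥ σ_p/0.25.
p_min = 0.12/0.25 = 0.48 mas = 0.00048 arcsec.
d_max = 1/p_min = 1/0.00048 = 2083.3 pc.

2083 pc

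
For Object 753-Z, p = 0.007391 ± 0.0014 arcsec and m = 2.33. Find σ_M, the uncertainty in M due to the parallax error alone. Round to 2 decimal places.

σ_M = 0.41 mag

M = m − 5 log₁₀ d + 5 = m + 5 log₁₀ p + 5, so ∂M/∂p = 5/(p ln 10).
σ_M = (5/ln 10) · (σ_p/p) = 2.1715 × 0.0014/0.007391 = 2.1715 × 0.18942 = 0.41133.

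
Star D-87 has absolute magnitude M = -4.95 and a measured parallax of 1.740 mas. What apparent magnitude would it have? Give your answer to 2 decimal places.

d = 1/p = 1/0.001740″ = 574.71 pc.
m − M = 5 log₁₀ d − 5 = 5 log₁₀(574.71) − 5 = 13.7972 − 5 = 8.7972.
m = M + (m − M) = -4.95 + 8.7972 = 3.85.

m = 3.85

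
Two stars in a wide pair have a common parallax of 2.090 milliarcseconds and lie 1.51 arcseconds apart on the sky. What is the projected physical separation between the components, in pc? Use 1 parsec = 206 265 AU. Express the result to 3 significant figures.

0.00350 pc

d = 1/p = 1/0.002090″ = 478.47 pc.
At distance d (pc), an angle of θ arcsec spans θ·d AU: s = 1.51 × 478.47 = 722.49 AU.
= 722.49 / 206265 = 0.0035027 pc.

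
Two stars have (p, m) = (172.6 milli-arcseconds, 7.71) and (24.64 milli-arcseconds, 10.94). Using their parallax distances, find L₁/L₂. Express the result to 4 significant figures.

L₁/L₂ = 0.3992

d₁ = 1/p₁ = 1/0.1726″ = 5.7937 pc; d₂ = 1/p₂ = 1/0.02464″ = 40.584 pc.
M₁ = m₁ − 5 log₁₀ d₁ + 5 = 7.71 − 3.8148 + 5 = 8.8952.
M₂ = 10.94 − 8.0418 + 5 = 7.8982.
L₁/L₂ = 10^(0.4(M₂ − M₁)) = 10^(0.4 × (-0.9970)) = 10^(-0.39880) = 0.39921.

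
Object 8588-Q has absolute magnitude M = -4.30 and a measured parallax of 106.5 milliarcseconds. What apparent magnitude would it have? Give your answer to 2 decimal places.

d = 1/p = 1/0.1065″ = 9.3897 pc.
m − M = 5 log₁₀ d − 5 = 5 log₁₀(9.3897) − 5 = 4.8633 − 5 = -0.1367.
m = M + (m − M) = -4.30 + (-0.1367) = -4.44.

m = -4.44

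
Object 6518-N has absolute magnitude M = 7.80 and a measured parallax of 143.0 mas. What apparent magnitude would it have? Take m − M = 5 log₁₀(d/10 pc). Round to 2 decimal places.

d = 1/p = 1/0.1430″ = 6.993 pc.
m − M = 5 log₁₀ d − 5 = 5 log₁₀(6.993) − 5 = 4.2233 − 5 = -0.7767.
m = M + (m − M) = 7.80 + (-0.7767) = 7.02.

m = 7.02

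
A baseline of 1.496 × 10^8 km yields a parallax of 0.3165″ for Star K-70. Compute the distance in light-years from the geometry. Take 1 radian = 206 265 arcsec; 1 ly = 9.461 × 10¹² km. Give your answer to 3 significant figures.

10.3 ly

θ = 0.3165″ = 0.3165/206265 = 1.5344 × 10^-6 rad.
d = B/θ = (1.496 × 10^8) / (1.5344 × 10^-6) = 9.7497 × 10^13 km = (9.7497 × 10^13) / (9.461 × 10^12) ly = 10.305 ly.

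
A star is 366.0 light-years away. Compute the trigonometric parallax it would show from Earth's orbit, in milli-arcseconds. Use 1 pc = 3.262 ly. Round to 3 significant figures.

d = 366.0 ly ÷ 3.262 = 112.2 pc.
p = 1/d = 1/112.2 = 0.0089127 arcsec.
= 0.0089127 × 1000 = 8.9127 mas.

8.91 mas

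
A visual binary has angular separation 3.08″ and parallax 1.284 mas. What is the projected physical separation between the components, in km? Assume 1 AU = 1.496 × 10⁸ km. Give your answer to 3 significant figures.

d = 1/p = 1/0.001284″ = 778.82 pc.
At distance d (pc), an angle of θ arcsec spans θ·d AU: s = 3.08 × 778.82 = 2398.8 AU.
= 2398.8 × 1.496 × 10⁸ km = 3.5886 × 10^11 km.

3.59 × 10^11 km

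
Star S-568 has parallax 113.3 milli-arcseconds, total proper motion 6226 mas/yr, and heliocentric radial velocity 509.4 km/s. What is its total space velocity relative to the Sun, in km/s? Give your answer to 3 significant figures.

572 km/s

d = 1/p = 1/0.1133″ = 8.8261 pc.
μ = 6226 mas/yr = 6.226 ″/yr.
v_t = 4.740 μ d = 4.740 × 6.226 × 8.8261 = 260.47 km/s.
v = √(v_r² + v_t²) = √(509.4² + 260.47²) = √327333 = 572.13 km/s.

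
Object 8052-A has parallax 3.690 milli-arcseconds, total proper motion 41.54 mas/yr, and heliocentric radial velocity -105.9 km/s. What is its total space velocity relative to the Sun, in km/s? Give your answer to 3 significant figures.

119 km/s

d = 1/p = 1/0.003690″ = 271 pc.
μ = 41.54 mas/yr = 0.04154 ″/yr.
v_t = 4.740 μ d = 4.740 × 0.04154 × 271 = 53.36 km/s.
v = √(v_r² + v_t²) = √((-105.9)² + 53.36²) = √14062.1 = 118.58 km/s.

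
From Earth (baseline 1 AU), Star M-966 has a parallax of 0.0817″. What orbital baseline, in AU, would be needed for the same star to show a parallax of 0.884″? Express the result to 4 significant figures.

10.82 AU

Parallax scales linearly with baseline: p ∝ B, so B = p_target / p_Earth × 1 AU.
B = 0.884 / 0.0817 = 10.82 AU.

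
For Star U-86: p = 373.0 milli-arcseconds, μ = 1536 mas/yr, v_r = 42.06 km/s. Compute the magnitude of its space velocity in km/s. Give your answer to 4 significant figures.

46.37 km/s

d = 1/p = 1/0.3730″ = 2.681 pc.
μ = 1536 mas/yr = 1.536 ″/yr.
v_t = 4.740 μ d = 4.740 × 1.536 × 2.681 = 19.519 km/s.
v = √(v_r² + v_t²) = √(42.06² + 19.519²) = √2150.03 = 46.368 km/s.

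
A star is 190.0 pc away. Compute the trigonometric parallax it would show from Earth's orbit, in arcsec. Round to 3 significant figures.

0.00526 arcsec

p = 1/d = 1/190 = 0.0052632 arcsec.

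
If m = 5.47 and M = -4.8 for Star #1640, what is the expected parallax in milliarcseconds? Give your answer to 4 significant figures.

m − M = 5.47 − (-4.8) = 10.27.
d = 10^((m−M)/5 + 1) = 10^3.054 = 1132.4 pc.
p = 1/d = 1/1132.4 = 0.00088308 arcsec = 0.88308 mas.

0.8831 mas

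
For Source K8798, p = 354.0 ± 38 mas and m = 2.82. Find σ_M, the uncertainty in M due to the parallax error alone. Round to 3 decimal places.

σ_M = 0.233 mag

M = m − 5 log₁₀ d + 5 = m + 5 log₁₀ p + 5, so ∂M/∂p = 5/(p ln 10).
σ_M = (5/ln 10) · (σ_p/p) = 2.1715 × 38/354.0 = 2.1715 × 0.10734 = 0.23309.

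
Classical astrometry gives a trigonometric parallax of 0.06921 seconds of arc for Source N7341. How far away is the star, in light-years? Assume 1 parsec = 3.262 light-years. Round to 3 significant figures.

d = 1/p = 1/0.06921 = 14.449 pc.
In light-years: 14.449 × 3.262 = 47.133 ly.

47.1 light years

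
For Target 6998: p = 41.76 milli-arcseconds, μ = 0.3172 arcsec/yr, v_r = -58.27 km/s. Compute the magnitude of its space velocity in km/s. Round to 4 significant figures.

d = 1/p = 1/0.04176″ = 23.946 pc.
v_t = 4.740 μ d = 4.740 × 0.3172 × 23.946 = 36.003 km/s.
v = √(v_r² + v_t²) = √((-58.27)² + 36.003²) = √4691.61 = 68.495 km/s.

68.50 km/s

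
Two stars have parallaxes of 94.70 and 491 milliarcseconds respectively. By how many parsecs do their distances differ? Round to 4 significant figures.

8.523 pc

d_A = 1/0.09470″ = 10.56 pc; d_B = 1/0.4910″ = 2.0367 pc.
|d_B − d_A| = |2.0367 − 10.56| = 8.5233 pc.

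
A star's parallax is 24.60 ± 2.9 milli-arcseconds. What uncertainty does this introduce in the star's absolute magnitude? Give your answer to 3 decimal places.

M = m − 5 log₁₀ d + 5 = m + 5 log₁₀ p + 5, so ∂M/∂p = 5/(p ln 10).
σ_M = (5/ln 10) · (σ_p/p) = 2.1715 × 2.9/24.60 = 2.1715 × 0.11789 = 0.256.

σ_M = 0.256 mag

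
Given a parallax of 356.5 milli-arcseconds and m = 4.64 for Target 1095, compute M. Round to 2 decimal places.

M = 7.40

d = 1/p = 1/0.3565″ = 2.805 pc.
m − M = 5 log₁₀(2.805) − 5 = 2.2397 − 5 = -2.7603.
M = m − (m − M) = 4.64 − (-2.7603) = 7.40.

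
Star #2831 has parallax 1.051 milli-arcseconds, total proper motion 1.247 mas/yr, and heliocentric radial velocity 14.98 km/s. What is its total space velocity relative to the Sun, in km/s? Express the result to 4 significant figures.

d = 1/p = 1/0.001051″ = 951.47 pc.
μ = 1.247 mas/yr = 0.001247 ″/yr.
v_t = 4.740 μ d = 4.740 × 0.001247 × 951.47 = 5.6239 km/s.
v = √(v_r² + v_t²) = √(14.98² + 5.6239²) = √256.029 = 16.001 km/s.

16.00 km/s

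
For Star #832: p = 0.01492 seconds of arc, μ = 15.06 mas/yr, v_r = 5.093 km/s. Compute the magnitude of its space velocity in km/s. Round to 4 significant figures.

6.988 km/s

d = 1/p = 1/0.01492″ = 67.024 pc.
μ = 15.06 mas/yr = 0.01506 ″/yr.
v_t = 4.740 μ d = 4.740 × 0.01506 × 67.024 = 4.7845 km/s.
v = √(v_r² + v_t²) = √(5.093² + 4.7845²) = √48.8301 = 6.9879 km/s.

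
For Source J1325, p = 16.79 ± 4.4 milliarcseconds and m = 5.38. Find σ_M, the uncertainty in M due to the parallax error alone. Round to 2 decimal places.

σ_M = 0.57 mag

M = m − 5 log₁₀ d + 5 = m + 5 log₁₀ p + 5, so ∂M/∂p = 5/(p ln 10).
σ_M = (5/ln 10) · (σ_p/p) = 2.1715 × 4.4/16.79 = 2.1715 × 0.26206 = 0.56906.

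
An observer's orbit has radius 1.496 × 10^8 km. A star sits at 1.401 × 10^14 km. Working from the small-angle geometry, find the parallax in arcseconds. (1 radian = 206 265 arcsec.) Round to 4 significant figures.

0.2203 arcsec

θ ≈ B/d = (1.496 × 10^8) / (1.401 × 10^14) = 1.0678 × 10^-6 rad.
In arcseconds: 1.0678 × 10^-6 × 206265 = 0.22025″.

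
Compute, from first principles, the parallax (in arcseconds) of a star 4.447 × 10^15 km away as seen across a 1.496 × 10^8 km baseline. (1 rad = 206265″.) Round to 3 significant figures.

0.00694 arcsec

θ ≈ B/d = (1.496 × 10^8) / (4.447 × 10^15) = 3.3641 × 10^-8 rad.
In arcseconds: 3.3641 × 10^-8 × 206265 = 0.006939″.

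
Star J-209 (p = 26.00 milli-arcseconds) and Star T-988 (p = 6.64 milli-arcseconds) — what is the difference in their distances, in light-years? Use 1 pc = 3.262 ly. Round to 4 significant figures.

365.8 ly

d_A = 1/0.02600″ = 38.462 pc; d_B = 1/0.006640″ = 150.6 pc.
|d_B − d_A| = |150.6 − 38.462| = 112.14 pc = 112.14 × 3.262 ly = 365.8 ly.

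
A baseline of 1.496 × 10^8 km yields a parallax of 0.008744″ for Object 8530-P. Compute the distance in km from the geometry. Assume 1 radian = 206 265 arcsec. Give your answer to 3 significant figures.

θ = 0.008744″ = 0.008744/206265 = 4.2392 × 10^-8 rad.
d = B/θ = (1.496 × 10^8) / (4.2392 × 10^-8) = 3.5290 × 10^15 km.

3.53 × 10^15 km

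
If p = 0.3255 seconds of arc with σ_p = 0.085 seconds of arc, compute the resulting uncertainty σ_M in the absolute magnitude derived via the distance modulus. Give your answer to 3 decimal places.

σ_M = 0.567 mag

M = m − 5 log₁₀ d + 5 = m + 5 log₁₀ p + 5, so ∂M/∂p = 5/(p ln 10).
σ_M = (5/ln 10) · (σ_p/p) = 2.1715 × 0.085/0.3255 = 2.1715 × 0.26114 = 0.56707.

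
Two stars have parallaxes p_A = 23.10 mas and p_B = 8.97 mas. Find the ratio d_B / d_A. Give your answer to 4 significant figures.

2.575

Since d = 1/p, d_B/d_A = p_A/p_B.
= 23.10 / 8.97 = 2.5753.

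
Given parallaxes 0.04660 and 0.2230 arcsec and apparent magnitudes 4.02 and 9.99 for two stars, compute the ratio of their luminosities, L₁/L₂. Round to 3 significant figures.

d₁ = 1/p₁ = 1/0.04660″ = 21.459 pc; d₂ = 1/p₂ = 1/0.2230″ = 4.4843 pc.
M₁ = m₁ − 5 log₁₀ d₁ + 5 = 4.02 − 6.6580 + 5 = 2.3620.
M₂ = 9.99 − 3.2585 + 5 = 11.7315.
L₁/L₂ = 10^(0.4(M₂ − M₁)) = 10^(0.4 × 9.3695) = 10^3.74780 = 5595.

L₁/L₂ = 5600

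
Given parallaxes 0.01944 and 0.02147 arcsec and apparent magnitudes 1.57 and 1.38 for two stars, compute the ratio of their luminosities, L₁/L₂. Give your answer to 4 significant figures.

d₁ = 1/p₁ = 1/0.01944″ = 51.44 pc; d₂ = 1/p₂ = 1/0.02147″ = 46.577 pc.
M₁ = m₁ − 5 log₁₀ d₁ + 5 = 1.57 − 8.5565 + 5 = -1.9865.
M₂ = 1.38 − 8.3409 + 5 = -1.9609.
L₁/L₂ = 10^(0.4(M₂ − M₁)) = 10^(0.4 × 0.0256) = 10^0.01024 = 1.0239.

L₁/L₂ = 1.024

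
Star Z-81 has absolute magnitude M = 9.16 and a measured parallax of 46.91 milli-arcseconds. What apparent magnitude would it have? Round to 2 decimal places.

m = 10.80

d = 1/p = 1/0.04691″ = 21.317 pc.
m − M = 5 log₁₀ d − 5 = 5 log₁₀(21.317) − 5 = 6.6436 − 5 = 1.6436.
m = M + (m − M) = 9.16 + 1.6436 = 10.80.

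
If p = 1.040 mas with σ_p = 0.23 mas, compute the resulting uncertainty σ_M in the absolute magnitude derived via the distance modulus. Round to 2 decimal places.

σ_M = 0.48 mag

M = m − 5 log₁₀ d + 5 = m + 5 log₁₀ p + 5, so ∂M/∂p = 5/(p ln 10).
σ_M = (5/ln 10) · (σ_p/p) = 2.1715 × 0.23/1.040 = 2.1715 × 0.22115 = 0.48023.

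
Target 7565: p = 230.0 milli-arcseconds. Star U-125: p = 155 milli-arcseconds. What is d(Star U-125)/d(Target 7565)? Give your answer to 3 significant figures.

Since d = 1/p, d_B/d_A = p_A/p_B.
= 230.0 / 155 = 1.4839.

1.48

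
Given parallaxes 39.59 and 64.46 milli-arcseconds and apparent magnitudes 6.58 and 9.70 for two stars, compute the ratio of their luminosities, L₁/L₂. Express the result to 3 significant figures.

L₁/L₂ = 46.9

d₁ = 1/p₁ = 1/0.03959″ = 25.259 pc; d₂ = 1/p₂ = 1/0.06446″ = 15.513 pc.
M₁ = m₁ − 5 log₁₀ d₁ + 5 = 6.58 − 7.0121 + 5 = 4.5679.
M₂ = 9.70 − 5.9535 + 5 = 8.7465.
L₁/L₂ = 10^(0.4(M₂ − M₁)) = 10^(0.4 × 4.1786) = 10^1.67144 = 46.929.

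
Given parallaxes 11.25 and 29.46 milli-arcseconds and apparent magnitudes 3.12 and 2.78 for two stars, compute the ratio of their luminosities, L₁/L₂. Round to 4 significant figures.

L₁/L₂ = 5.014

d₁ = 1/p₁ = 1/0.01125″ = 88.889 pc; d₂ = 1/p₂ = 1/0.02946″ = 33.944 pc.
M₁ = m₁ − 5 log₁₀ d₁ + 5 = 3.12 − 9.7442 + 5 = -1.6242.
M₂ = 2.78 − 7.6538 + 5 = 0.1262.
L₁/L₂ = 10^(0.4(M₂ − M₁)) = 10^(0.4 × 1.7504) = 10^0.70016 = 5.0137.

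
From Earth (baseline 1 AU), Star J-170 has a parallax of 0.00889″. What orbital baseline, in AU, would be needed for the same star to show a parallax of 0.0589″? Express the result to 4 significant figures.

6.625 AU

Parallax scales linearly with baseline: p ∝ B, so B = p_target / p_Earth × 1 AU.
B = 0.0589 / 0.00889 = 6.6254 AU.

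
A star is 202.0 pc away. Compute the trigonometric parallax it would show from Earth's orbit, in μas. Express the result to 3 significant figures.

p = 1/d = 1/202 = 0.0049505 arcsec.
= 0.0049505 × 10⁶ = 4950.5 μas.

4950 μas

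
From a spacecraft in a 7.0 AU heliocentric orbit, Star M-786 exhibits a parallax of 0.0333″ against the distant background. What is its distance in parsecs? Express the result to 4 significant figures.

210.2 pc

With baseline B (in AU) and parallax p (in arcsec), d = B/p parsecs.
d = 7.0 / 0.0333 = 210.21 pc.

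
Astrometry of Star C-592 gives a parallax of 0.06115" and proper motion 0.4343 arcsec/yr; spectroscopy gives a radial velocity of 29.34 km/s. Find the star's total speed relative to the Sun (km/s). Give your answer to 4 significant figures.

44.66 km/s

d = 1/p = 1/0.06115″ = 16.353 pc.
v_t = 4.740 μ d = 4.740 × 0.4343 × 16.353 = 33.664 km/s.
v = √(v_r² + v_t²) = √(29.34² + 33.664²) = √1994.1 = 44.655 km/s.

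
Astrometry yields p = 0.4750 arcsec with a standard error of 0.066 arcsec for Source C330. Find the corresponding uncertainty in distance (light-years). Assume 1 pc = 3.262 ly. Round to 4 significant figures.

0.9542 ly

d = 1/p, so σ_d = σ_p / p².
σ_d = 0.0660 / (0.4750)² = 0.0660 / 0.22563 = 0.29251 pc = 0.29251 × 3.262 ly = 0.95417 ly.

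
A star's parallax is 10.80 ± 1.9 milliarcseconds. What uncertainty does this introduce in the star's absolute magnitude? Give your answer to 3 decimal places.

σ_M = 0.382 mag

M = m − 5 log₁₀ d + 5 = m + 5 log₁₀ p + 5, so ∂M/∂p = 5/(p ln 10).
σ_M = (5/ln 10) · (σ_p/p) = 2.1715 × 1.9/10.80 = 2.1715 × 0.17593 = 0.38203.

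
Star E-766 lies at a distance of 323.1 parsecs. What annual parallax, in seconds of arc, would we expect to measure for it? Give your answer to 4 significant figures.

0.003095 arcsec

p = 1/d = 1/323.1 = 0.003095 arcsec.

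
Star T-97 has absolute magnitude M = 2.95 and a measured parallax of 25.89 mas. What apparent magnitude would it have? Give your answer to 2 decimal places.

m = 5.88

d = 1/p = 1/0.02589″ = 38.625 pc.
m − M = 5 log₁₀ d − 5 = 5 log₁₀(38.625) − 5 = 7.9343 − 5 = 2.9343.
m = M + (m − M) = 2.95 + 2.9343 = 5.88.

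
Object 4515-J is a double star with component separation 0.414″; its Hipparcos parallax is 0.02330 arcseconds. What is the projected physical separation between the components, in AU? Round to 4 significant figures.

d = 1/p = 1/0.02330″ = 42.918 pc.
At distance d (pc), an angle of θ arcsec spans θ·d AU: s = 0.414 × 42.918 = 17.768 AU.

17.77 AU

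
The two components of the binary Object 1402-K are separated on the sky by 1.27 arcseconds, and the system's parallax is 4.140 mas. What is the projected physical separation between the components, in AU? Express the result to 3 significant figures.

307 AU

d = 1/p = 1/0.004140″ = 241.55 pc.
At distance d (pc), an angle of θ arcsec spans θ·d AU: s = 1.27 × 241.55 = 306.77 AU.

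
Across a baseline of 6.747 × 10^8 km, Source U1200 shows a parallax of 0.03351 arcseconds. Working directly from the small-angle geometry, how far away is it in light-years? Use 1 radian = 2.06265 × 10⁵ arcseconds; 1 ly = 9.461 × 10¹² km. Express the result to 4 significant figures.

θ = 0.03351″ = 0.03351/206265 = 1.6246 × 10^-7 rad.
d = B/θ = (6.747 × 10^8) / (1.6246 × 10^-7) = 4.1530 × 10^15 km = (4.1530 × 10^15) / (9.461 × 10^12) ly = 438.96 ly.

439.0 ly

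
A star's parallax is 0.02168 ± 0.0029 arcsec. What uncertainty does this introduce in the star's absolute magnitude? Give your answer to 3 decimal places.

M = m − 5 log₁₀ d + 5 = m + 5 log₁₀ p + 5, so ∂M/∂p = 5/(p ln 10).
σ_M = (5/ln 10) · (σ_p/p) = 2.1715 × 0.0029/0.02168 = 2.1715 × 0.13376 = 0.29046.

σ_M = 0.290 mag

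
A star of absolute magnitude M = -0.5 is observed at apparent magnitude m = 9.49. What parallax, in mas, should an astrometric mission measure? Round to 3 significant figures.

m − M = 9.49 − (-0.5) = 9.99.
d = 10^((m−M)/5 + 1) = 10^2.998 = 995.41 pc.
p = 1/d = 1/995.41 = 0.0010046 arcsec = 1.0046 mas.

1.00 mas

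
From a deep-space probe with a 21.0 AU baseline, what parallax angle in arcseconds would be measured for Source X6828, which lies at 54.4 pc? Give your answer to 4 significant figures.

0.3860 arcsec

p (arcsec) = B (AU) / d (pc).
p = 21.0 / 54.4 = 0.38603 arcsec.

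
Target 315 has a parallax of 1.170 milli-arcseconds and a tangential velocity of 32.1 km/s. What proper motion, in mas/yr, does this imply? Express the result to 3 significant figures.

7.92 mas/yr

d = 1/p = 1/0.001170″ = 854.7 pc.
μ = v_t / (4.74 d) = 32.1 / (4.74 × 854.7) = 32.1 / 4051.3 = 0.0079234 ″/yr = 7.9234 mas/yr.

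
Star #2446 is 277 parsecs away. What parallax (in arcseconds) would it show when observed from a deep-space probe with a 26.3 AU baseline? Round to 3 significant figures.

p (arcsec) = B (AU) / d (pc).
p = 26.3 / 277 = 0.094946 arcsec.

0.0949 arcsec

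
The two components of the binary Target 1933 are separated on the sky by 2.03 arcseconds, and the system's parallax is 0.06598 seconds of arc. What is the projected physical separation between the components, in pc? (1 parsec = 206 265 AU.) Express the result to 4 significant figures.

0.0001492 pc

d = 1/p = 1/0.06598″ = 15.156 pc.
At distance d (pc), an angle of θ arcsec spans θ·d AU: s = 2.03 × 15.156 = 30.767 AU.
= 30.767 / 206265 = 0.00014916 pc.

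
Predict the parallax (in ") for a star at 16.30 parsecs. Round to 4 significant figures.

p = 1/d = 1/16.3 = 0.06135 arcsec.

0.06135 "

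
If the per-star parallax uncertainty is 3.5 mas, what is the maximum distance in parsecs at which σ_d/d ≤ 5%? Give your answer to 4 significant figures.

σ_d/d = σ_p/p, so the condition is σ_p/p ≤ 0.05, i.e. p ≥ σ_p/0.05.
p_min = 3.5/0.05 = 70 mas = 0.07 arcsec.
d_max = 1/p_min = 1/0.07 = 14.286 pc.

14.29 pc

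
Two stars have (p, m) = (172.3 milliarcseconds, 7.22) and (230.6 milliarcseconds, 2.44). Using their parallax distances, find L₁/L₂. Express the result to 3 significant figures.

d₁ = 1/p₁ = 1/0.1723″ = 5.8038 pc; d₂ = 1/p₂ = 1/0.2306″ = 4.3365 pc.
M₁ = m₁ − 5 log₁₀ d₁ + 5 = 7.22 − 3.8186 + 5 = 8.4014.
M₂ = 2.44 − 3.1857 + 5 = 4.2543.
L₁/L₂ = 10^(0.4(M₂ − M₁)) = 10^(0.4 × (-4.1471)) = 10^(-1.65884) = 0.021936.

L₁/L₂ = 0.0219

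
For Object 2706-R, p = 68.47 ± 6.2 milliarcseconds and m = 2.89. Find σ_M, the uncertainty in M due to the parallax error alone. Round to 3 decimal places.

σ_M = 0.197 mag

M = m − 5 log₁₀ d + 5 = m + 5 log₁₀ p + 5, so ∂M/∂p = 5/(p ln 10).
σ_M = (5/ln 10) · (σ_p/p) = 2.1715 × 6.2/68.47 = 2.1715 × 0.090551 = 0.19663.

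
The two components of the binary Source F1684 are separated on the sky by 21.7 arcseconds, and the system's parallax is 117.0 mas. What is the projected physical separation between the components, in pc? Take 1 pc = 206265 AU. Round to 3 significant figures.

d = 1/p = 1/0.1170″ = 8.547 pc.
At distance d (pc), an angle of θ arcsec spans θ·d AU: s = 21.7 × 8.547 = 185.47 AU.
= 185.47 / 206265 = 0.00089918 pc.

0.000899 pc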